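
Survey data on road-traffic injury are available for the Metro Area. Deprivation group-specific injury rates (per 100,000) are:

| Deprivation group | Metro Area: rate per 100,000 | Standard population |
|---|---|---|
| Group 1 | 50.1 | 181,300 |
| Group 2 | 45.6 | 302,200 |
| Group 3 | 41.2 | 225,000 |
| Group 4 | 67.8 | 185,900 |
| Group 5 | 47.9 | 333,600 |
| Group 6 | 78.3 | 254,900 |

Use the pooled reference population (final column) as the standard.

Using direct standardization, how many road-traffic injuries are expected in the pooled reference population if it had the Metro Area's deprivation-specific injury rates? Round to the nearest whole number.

Expected road-traffic injuries = Σ (standard pop × deprivation-specific rate ÷ 100,000)
= 181,300×50.1/100,000 + 302,200×45.6/100,000 + 225,000×41.2/100,000 + 185,900×67.8/100,000 + 333,600×47.9/100,000 + 254,900×78.3/100,000
= 90.83 + 137.80 + 92.70 + 126.04 + 159.79 + 199.59 = 806.76.

807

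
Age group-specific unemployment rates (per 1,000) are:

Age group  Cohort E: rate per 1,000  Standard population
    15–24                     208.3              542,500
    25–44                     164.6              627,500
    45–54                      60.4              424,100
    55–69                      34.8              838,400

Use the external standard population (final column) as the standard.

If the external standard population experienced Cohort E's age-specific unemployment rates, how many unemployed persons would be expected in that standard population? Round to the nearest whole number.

Expected unemployed persons = Σ (standard pop × age-specific rate ÷ 1,000)
= 542,500×208.3/1,000 + 627,500×164.6/1,000 + 424,100×60.4/1,000 + 838,400×34.8/1,000
= 113002.75 + 103286.50 + 25615.64 + 29176.32 = 271081.21.

271081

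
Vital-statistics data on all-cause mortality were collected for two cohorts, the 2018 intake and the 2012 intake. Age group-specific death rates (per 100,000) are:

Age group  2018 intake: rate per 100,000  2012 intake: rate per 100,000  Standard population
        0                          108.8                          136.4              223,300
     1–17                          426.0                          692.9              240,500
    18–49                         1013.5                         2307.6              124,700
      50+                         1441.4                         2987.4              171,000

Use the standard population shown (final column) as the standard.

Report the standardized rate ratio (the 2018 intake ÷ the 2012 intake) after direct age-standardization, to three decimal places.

0.502

Standard total = 759,500; weights = 0.2940, 0.3167, 0.1642, 0.2251.
The 2018 intake: 0.2940×108.8 + 0.3167×426.0 + 0.1642×1013.5 + 0.2251×1441.4 = 657.8155 per 100,000.
The 2012 intake: 0.2940×136.4 + 0.3167×692.9 + 0.1642×2307.6 + 0.2251×2987.4 = 1310.9989 per 100,000.
Ratio = 657.8155 ÷ 1310.9989 = 0.50177.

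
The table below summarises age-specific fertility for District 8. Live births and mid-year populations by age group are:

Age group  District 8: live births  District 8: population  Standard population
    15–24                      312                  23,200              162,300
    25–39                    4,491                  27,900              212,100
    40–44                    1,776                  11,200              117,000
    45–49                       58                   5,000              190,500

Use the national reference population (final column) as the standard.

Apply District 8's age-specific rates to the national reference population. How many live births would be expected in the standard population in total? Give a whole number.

Age-specific rates per 1,000 for District 8: 13.448, 160.968, 158.571, 11.600.
Expected live births = Σ (standard pop × age-specific rate ÷ 1,000)
= 162,300×13.448/1,000 + 212,100×160.968/1,000 + 117,000×158.571/1,000 + 190,500×11.600/1,000
= 2182.66 + 34141.26 + 18552.86 + 2209.80 = 57086.57.

57087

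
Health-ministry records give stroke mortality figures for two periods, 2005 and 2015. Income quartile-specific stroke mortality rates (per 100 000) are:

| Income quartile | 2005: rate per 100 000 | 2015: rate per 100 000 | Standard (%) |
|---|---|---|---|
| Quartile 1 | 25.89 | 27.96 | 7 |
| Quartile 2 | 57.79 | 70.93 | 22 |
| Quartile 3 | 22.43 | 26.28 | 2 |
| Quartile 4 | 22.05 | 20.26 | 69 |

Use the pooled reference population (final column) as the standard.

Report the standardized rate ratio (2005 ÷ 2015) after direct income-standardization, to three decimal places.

0.941

Standard weights: 0.07, 0.22, 0.02, 0.69.
2005: 0.0700×25.89 + 0.2200×57.79 + 0.0200×22.43 + 0.6900×22.05 = 30.1892 per 100 000.
2015: 0.0700×27.96 + 0.2200×70.93 + 0.0200×26.28 + 0.6900×20.26 = 32.0668 per 100 000.
Ratio = 30.1892 ÷ 32.0668 = 0.94145.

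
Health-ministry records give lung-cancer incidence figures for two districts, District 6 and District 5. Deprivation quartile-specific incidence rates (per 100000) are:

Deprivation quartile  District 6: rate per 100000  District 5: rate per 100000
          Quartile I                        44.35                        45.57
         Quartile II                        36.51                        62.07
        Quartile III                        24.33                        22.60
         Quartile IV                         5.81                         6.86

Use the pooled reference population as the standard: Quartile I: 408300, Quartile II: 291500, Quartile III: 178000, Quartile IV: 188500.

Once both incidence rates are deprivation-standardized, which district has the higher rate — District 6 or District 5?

Standard total = 1066300; weights = 0.3829, 0.2734, 0.1669, 0.1768.
District 6: 0.3829×44.35 + 0.2734×36.51 + 0.1669×24.33 + 0.1768×5.81 = 32.0517 per 100000.
District 5: 0.3829×45.57 + 0.2734×62.07 + 0.1669×22.60 + 0.1768×6.86 = 39.4031 per 100000.

District 5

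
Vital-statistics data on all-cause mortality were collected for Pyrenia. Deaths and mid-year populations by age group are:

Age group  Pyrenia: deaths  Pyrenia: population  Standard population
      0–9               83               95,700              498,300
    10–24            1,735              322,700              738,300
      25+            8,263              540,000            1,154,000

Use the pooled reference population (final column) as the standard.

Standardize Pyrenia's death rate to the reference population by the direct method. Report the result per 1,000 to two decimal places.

9.23

Age-specific rates per 1,000 for Pyrenia: 0.867, 5.377, 15.302.
Standard total = 2,390,600; weights = 0.2084, 0.3088, 0.4827.
Standardized rate: 0.2084×0.867 + 0.3088×5.377 + 0.4827×15.302 = 9.2278 per 1,000.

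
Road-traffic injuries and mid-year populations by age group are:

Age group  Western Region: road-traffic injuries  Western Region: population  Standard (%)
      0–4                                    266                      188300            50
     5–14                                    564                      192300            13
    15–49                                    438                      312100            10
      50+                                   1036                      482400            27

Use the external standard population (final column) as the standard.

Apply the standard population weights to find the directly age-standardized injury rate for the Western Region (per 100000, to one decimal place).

180.8

Age-specific rates per 100000 for the Western Region: 141.26, 293.29, 140.34, 214.76.
Standard weights: 0.50, 0.13, 0.10, 0.27.
Standardized rate: 0.5000×141.26 + 0.1300×293.29 + 0.1000×140.34 + 0.2700×214.76 = 180.7789 per 100000.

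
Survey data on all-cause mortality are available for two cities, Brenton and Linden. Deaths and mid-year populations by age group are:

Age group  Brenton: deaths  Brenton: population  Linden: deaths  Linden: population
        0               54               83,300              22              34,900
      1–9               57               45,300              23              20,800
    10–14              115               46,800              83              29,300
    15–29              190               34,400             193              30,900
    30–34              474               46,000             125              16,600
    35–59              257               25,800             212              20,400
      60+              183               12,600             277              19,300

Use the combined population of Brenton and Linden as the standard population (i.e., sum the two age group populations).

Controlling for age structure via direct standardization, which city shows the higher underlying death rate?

Age-specific rates per 1,000 for Brenton: 0.648, 1.258, 2.457, 5.523, 10.304, 9.961, 14.524.
For Linden: 0.630, 1.106, 2.833, 6.246, 7.530, 10.392, 14.352.
Combined standard total = 466,400; weights = 0.2534, 0.1417, 0.1632, 0.1400, 0.1342, 0.0991, 0.0684.
Brenton: 0.2534×0.648 + 0.1417×1.258 + 0.1632×2.457 + 0.1400×5.523 + 0.1342×10.304 + 0.0991×9.961 + 0.0684×14.524 = 4.8800 per 1,000.
Linden: 0.2534×0.630 + 0.1417×1.106 + 0.1632×2.833 + 0.1400×6.246 + 0.1342×7.530 + 0.0991×10.392 + 0.0684×14.352 = 4.6749 per 1,000.
The crude rates (4.52 vs 5.43) would put Linden higher, but that reflects its age composition; once standardized to a common age structure, Brenton has the higher underlying rate.

Brenton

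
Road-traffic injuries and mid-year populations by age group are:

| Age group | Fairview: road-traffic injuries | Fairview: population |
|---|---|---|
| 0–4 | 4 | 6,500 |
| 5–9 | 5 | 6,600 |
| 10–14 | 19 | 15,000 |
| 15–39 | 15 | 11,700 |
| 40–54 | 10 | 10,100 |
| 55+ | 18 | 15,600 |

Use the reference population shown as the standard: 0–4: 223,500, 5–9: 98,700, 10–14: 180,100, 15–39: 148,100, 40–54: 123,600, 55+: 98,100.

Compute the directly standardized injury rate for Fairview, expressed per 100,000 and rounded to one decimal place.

99.3

Age-specific rates per 100,000 for Fairview: 61.54, 75.76, 126.67, 128.21, 99.01, 115.38.
Standard total = 872,100; weights = 0.2563, 0.1132, 0.2065, 0.1698, 0.1417, 0.1125.
Standardized rate: 0.2563×61.54 + 0.1132×75.76 + 0.2065×126.67 + 0.1698×128.21 + 0.1417×99.01 + 0.1125×115.38 = 99.2866 per 100,000.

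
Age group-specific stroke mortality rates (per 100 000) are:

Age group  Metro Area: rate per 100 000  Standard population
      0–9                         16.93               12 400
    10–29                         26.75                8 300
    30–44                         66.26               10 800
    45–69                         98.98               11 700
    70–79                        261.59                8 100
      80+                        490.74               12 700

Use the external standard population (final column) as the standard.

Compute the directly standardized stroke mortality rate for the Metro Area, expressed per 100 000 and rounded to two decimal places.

Standard total = 64 000; weights = 0.1938, 0.1297, 0.1688, 0.1828, 0.1266, 0.1984.
Standardized rate: 0.1938×16.93 + 0.1297×26.75 + 0.1688×66.26 + 0.1828×98.98 + 0.1266×261.59 + 0.1984×490.74 = 166.5142 per 100 000.

166.51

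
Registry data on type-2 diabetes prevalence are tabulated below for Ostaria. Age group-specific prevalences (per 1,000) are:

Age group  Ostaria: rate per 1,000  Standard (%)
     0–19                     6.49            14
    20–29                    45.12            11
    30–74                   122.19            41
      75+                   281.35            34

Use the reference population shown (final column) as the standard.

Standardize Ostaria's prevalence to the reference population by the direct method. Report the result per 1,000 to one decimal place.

151.6

Standard weights: 0.14, 0.11, 0.41, 0.34.
Standardized rate: 0.1400×6.49 + 0.1100×45.12 + 0.4100×122.19 + 0.3400×281.35 = 151.6287 per 1,000.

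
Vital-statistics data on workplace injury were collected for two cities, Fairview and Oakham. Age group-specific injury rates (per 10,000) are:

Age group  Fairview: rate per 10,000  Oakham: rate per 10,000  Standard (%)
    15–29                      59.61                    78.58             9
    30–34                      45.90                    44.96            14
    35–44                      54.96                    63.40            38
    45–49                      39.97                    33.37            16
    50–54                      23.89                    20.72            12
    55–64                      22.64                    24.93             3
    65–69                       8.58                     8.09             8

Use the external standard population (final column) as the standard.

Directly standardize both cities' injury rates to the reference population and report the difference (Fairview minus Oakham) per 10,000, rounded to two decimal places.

Standard weights: 0.09, 0.14, 0.38, 0.16, 0.12, 0.03, 0.08.
Fairview: 0.0900×59.61 + 0.1400×45.90 + 0.3800×54.96 + 0.1600×39.97 + 0.1200×23.89 + 0.0300×22.64 + 0.0800×8.58 = 43.3033 per 10,000.
Oakham: 0.0900×78.58 + 0.1400×44.96 + 0.3800×63.40 + 0.1600×33.37 + 0.1200×20.72 + 0.0300×24.93 + 0.0800×8.09 = 46.6793 per 10,000.
Difference = 43.3033 − 46.6793 = -3.3760.

-3.38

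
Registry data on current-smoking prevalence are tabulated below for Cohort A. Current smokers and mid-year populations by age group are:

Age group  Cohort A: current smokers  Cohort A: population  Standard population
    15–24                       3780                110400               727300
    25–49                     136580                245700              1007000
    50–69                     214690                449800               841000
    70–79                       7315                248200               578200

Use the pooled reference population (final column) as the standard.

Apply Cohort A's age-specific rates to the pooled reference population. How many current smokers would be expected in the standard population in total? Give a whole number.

1003125

Age-specific rates per 1000 for Cohort A: 34.239, 555.881, 477.301, 29.472.
Expected current smokers = Σ (standard pop × age-specific rate ÷ 1000)
= 727300×34.239/1000 + 1007000×555.881/1000 + 841000×477.301/1000 + 578200×29.472/1000
= 24902.12 + 559772.32 + 401410.16 + 17040.83 = 1003125.43.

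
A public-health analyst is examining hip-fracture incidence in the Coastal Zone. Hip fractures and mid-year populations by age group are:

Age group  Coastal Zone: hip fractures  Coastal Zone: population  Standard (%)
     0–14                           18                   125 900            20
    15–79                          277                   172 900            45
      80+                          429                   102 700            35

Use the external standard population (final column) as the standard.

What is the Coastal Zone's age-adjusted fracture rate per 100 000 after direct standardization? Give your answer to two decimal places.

221.16

Age-specific rates per 100 000 for the Coastal Zone: 14.30, 160.21, 417.72.
Standard weights: 0.20, 0.45, 0.35.
Standardized rate: 0.2000×14.30 + 0.4500×160.21 + 0.3500×417.72 = 221.1556 per 100 000.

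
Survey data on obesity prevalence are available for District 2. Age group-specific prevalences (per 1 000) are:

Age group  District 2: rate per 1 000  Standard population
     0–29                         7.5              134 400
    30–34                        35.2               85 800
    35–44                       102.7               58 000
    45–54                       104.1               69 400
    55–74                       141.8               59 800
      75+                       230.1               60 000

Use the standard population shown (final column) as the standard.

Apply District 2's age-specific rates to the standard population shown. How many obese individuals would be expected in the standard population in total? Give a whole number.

39495

Expected obese individuals = Σ (standard pop × age-specific rate ÷ 1 000)
= 134 400×7.5/1 000 + 85 800×35.2/1 000 + 58 000×102.7/1 000 + 69 400×104.1/1 000 + 59 800×141.8/1 000 + 60 000×230.1/1 000
= 1008.00 + 3020.16 + 5956.60 + 7224.54 + 8479.64 + 13806.00 = 39494.94.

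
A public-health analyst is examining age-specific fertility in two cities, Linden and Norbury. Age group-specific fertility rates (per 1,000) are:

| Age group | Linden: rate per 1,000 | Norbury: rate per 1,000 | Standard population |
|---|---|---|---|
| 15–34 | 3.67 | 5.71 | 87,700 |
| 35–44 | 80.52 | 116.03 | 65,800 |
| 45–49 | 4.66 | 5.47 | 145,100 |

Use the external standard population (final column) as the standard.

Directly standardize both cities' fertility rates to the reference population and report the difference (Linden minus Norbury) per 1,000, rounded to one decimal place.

-8.8

Standard total = 298,600; weights = 0.2937, 0.2204, 0.4859.
Linden: 0.2937×3.67 + 0.2204×80.52 + 0.4859×4.66 = 21.0859 per 1,000.
Norbury: 0.2937×5.71 + 0.2204×116.03 + 0.4859×5.47 = 29.9037 per 1,000.
Difference = 21.0859 − 29.9037 = -8.8178.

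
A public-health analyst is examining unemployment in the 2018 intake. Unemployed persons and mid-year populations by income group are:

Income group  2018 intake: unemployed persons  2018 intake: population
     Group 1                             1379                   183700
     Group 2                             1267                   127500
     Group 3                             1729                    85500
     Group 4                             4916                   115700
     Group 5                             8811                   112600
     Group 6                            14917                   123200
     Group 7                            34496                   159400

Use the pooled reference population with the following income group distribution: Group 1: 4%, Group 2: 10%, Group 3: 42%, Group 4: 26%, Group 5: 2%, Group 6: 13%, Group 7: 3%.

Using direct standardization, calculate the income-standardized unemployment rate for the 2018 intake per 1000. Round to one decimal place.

Income-specific rates per 1000 for the 2018 intake: 7.507, 9.937, 20.222, 42.489, 78.250, 121.080, 216.412.
Standard weights: 0.04, 0.10, 0.42, 0.26, 0.02, 0.13, 0.03.
Standardized rate: 0.0400×7.507 + 0.1000×9.937 + 0.4200×20.222 + 0.2600×42.489 + 0.0200×78.250 + 0.1300×121.080 + 0.0300×216.412 = 44.6322 per 1000.

44.6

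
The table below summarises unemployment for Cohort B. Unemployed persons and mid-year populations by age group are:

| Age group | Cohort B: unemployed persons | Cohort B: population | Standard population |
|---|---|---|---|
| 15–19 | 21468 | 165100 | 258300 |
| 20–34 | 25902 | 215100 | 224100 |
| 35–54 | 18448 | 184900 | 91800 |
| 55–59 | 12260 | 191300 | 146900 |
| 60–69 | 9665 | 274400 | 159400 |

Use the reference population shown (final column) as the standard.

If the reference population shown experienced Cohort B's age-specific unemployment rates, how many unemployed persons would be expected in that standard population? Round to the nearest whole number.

84761

Age-specific rates per 1000 for Cohort B: 130.030, 120.418, 99.773, 64.088, 35.222.
Expected unemployed persons = Σ (standard pop × age-specific rate ÷ 1000)
= 258300×130.030/1000 + 224100×120.418/1000 + 91800×99.773/1000 + 146900×64.088/1000 + 159400×35.222/1000
= 33586.82 + 26985.77 + 9159.15 + 9414.50 + 5614.44 = 84760.67.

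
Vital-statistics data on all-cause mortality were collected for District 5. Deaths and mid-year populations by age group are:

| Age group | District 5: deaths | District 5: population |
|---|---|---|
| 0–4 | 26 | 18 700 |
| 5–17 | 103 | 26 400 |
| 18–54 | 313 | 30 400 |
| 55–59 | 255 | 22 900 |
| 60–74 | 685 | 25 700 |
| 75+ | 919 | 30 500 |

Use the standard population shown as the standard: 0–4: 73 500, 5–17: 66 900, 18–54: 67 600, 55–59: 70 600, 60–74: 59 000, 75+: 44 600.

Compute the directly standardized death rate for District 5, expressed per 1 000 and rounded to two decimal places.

Age-specific rates per 1 000 for District 5: 1.390, 3.902, 10.296, 11.135, 26.654, 30.131.
Standard total = 382 200; weights = 0.1923, 0.1750, 0.1769, 0.1847, 0.1544, 0.1167.
Standardized rate: 0.1923×1.390 + 0.1750×3.902 + 0.1769×10.296 + 0.1847×11.135 + 0.1544×26.654 + 0.1167×30.131 = 12.4589 per 1 000.

12.46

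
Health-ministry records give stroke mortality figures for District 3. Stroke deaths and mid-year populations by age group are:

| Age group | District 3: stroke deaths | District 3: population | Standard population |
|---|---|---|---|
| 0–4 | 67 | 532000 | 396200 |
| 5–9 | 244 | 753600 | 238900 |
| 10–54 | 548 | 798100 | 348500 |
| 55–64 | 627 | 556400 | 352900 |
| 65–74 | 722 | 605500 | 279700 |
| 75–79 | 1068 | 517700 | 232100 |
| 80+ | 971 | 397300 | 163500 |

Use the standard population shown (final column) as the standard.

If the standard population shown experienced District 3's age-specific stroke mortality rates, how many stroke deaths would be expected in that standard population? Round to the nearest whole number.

1976

Age-specific rates per 100000 for District 3: 12.59, 32.38, 68.66, 112.69, 119.24, 206.30, 244.40.
Expected stroke deaths = Σ (standard pop × age-specific rate ÷ 100000)
= 396200×12.59/100000 + 238900×32.38/100000 + 348500×68.66/100000 + 352900×112.69/100000 + 279700×119.24/100000 + 232100×206.30/100000 + 163500×244.40/100000
= 49.90 + 77.35 + 239.29 + 397.68 + 333.52 + 478.82 + 399.59 = 1976.14.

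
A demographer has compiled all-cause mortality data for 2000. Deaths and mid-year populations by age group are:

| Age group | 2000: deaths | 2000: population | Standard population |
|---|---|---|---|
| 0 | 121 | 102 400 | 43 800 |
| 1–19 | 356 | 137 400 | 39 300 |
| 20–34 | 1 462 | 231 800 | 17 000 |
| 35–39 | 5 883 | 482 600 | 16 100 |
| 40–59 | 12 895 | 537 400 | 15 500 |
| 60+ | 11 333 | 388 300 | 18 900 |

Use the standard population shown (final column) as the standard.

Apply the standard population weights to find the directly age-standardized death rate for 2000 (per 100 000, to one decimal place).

916.7

Age-specific rates per 100 000 for 2000: 118.16, 259.10, 630.72, 1219.02, 2399.52, 2918.62.
Standard total = 150 600; weights = 0.2908, 0.2610, 0.1129, 0.1069, 0.1029, 0.1255.
Standardized rate: 0.2908×118.16 + 0.2610×259.10 + 0.1129×630.72 + 0.1069×1219.02 + 0.1029×2399.52 + 0.1255×2918.62 = 916.7394 per 100 000.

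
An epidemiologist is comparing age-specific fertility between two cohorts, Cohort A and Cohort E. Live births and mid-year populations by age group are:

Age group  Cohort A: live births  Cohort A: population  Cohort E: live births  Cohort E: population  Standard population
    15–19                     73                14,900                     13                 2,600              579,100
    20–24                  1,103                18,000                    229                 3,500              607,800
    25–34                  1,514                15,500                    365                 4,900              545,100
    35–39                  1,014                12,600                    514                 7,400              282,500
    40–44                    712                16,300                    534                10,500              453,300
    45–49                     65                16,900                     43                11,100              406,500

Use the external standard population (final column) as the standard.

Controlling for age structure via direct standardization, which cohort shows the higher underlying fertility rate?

Age-specific rates per 1,000 for Cohort A: 4.899, 61.278, 97.677, 80.476, 43.681, 3.846.
For Cohort E: 5.000, 65.429, 74.490, 69.459, 50.857, 3.874.
Standard total = 2,874,300; weights = 0.2015, 0.2115, 0.1896, 0.0983, 0.1577, 0.1414.
Cohort A: 0.2015×4.899 + 0.2115×61.278 + 0.1896×97.677 + 0.0983×80.476 + 0.1577×43.681 + 0.1414×3.846 = 47.8114 per 1,000.
Cohort E: 0.2015×5.000 + 0.2115×65.429 + 0.1896×74.490 + 0.0983×69.459 + 0.1577×50.857 + 0.1414×3.874 = 44.3649 per 1,000.

Cohort A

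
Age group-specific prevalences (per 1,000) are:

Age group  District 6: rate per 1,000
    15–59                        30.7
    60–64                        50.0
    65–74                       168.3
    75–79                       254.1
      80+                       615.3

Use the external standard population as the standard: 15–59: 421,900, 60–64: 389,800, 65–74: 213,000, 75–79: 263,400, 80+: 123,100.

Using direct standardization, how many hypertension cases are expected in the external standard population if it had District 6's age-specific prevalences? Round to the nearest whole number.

Expected hypertension cases = Σ (standard pop × age-specific rate ÷ 1,000)
= 421,900×30.7/1,000 + 389,800×50.0/1,000 + 213,000×168.3/1,000 + 263,400×254.1/1,000 + 123,100×615.3/1,000
= 12952.33 + 19490.00 + 35847.90 + 66929.94 + 75743.43 = 210963.60.

210964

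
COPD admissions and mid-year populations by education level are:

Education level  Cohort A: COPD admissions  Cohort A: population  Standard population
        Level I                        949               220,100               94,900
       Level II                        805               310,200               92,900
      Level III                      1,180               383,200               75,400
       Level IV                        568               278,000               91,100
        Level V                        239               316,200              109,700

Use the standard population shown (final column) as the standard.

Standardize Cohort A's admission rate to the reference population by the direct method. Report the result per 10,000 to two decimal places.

24.82

Education-specific rates per 10,000 for Cohort A: 43.12, 25.95, 30.79, 20.43, 7.56.
Standard total = 464,000; weights = 0.2045, 0.2002, 0.1625, 0.1963, 0.2364.
Standardized rate: 0.2045×43.12 + 0.2002×25.95 + 0.1625×30.79 + 0.1963×20.43 + 0.2364×7.56 = 24.8167 per 10,000.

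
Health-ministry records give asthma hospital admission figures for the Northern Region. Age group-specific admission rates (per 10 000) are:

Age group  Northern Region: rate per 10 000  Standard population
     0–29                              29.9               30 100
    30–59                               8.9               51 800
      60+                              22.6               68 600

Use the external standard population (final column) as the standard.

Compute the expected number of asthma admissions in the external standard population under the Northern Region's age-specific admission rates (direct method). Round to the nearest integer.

Expected asthma admissions = Σ (standard pop × age-specific rate ÷ 10 000)
= 30 100×29.9/10 000 + 51 800×8.9/10 000 + 68 600×22.6/10 000
= 90.00 + 46.10 + 155.04 = 291.14.

291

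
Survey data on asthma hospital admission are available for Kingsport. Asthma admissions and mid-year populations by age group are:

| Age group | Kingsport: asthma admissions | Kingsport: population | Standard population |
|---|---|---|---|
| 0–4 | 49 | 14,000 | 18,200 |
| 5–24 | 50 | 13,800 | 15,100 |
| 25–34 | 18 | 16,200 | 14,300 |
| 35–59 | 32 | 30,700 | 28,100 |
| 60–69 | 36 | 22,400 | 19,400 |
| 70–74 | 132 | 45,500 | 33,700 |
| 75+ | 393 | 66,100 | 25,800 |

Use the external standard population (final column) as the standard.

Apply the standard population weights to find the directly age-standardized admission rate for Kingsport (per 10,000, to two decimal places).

28.84

Age-specific rates per 10,000 for Kingsport: 35.00, 36.23, 11.11, 10.42, 16.07, 29.01, 59.46.
Standard total = 154,600; weights = 0.1177, 0.0977, 0.0925, 0.1818, 0.1255, 0.2180, 0.1669.
Standardized rate: 0.1177×35.00 + 0.0977×36.23 + 0.0925×11.11 + 0.1818×10.42 + 0.1255×16.07 + 0.2180×29.01 + 0.1669×59.46 = 28.8441 per 10,000.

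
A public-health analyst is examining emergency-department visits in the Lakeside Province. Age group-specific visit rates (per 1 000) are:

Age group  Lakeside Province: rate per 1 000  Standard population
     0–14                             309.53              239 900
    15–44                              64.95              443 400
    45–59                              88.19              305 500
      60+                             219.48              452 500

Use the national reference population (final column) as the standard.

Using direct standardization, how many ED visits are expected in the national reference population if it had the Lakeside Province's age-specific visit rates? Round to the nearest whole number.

Expected ED visits = Σ (standard pop × age-specific rate ÷ 1 000)
= 239 900×309.53/1 000 + 443 400×64.95/1 000 + 305 500×88.19/1 000 + 452 500×219.48/1 000
= 74256.25 + 28798.83 + 26942.04 + 99314.70 = 229311.82.

229312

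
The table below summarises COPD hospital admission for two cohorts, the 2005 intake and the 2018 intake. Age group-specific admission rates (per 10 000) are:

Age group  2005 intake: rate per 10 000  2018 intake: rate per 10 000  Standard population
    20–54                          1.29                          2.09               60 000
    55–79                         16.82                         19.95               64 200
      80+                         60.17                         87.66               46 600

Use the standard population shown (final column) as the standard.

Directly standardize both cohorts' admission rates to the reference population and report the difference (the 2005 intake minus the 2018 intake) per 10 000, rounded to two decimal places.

-8.96

Standard total = 170 800; weights = 0.3513, 0.3759, 0.2728.
The 2005 intake: 0.3513×1.29 + 0.3759×16.82 + 0.2728×60.17 = 23.1918 per 10 000.
The 2018 intake: 0.3513×2.09 + 0.3759×19.95 + 0.2728×87.66 = 32.1496 per 10 000.
Difference = 23.1918 − 32.1496 = -8.9577.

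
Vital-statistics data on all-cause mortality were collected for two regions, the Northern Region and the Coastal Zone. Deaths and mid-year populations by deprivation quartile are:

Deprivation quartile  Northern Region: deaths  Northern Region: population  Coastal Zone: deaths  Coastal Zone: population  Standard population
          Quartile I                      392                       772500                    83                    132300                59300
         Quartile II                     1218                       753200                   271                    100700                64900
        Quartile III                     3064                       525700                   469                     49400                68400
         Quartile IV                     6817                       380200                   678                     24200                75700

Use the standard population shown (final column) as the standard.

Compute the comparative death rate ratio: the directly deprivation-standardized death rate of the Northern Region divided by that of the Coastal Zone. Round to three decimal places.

0.634

Deprivation-specific rates per 1000 for the Northern Region: 0.507, 1.617, 5.828, 17.930.
For the Coastal Zone: 0.627, 2.691, 9.494, 28.017.
Standard total = 268300; weights = 0.2210, 0.2419, 0.2549, 0.2821.
The Northern Region: 0.2210×0.507 + 0.2419×1.617 + 0.2549×5.828 + 0.2821×17.930 = 7.0481 per 1000.
The Coastal Zone: 0.2210×0.627 + 0.2419×2.691 + 0.2549×9.494 + 0.2821×28.017 = 11.1148 per 1000.
Ratio = 7.0481 ÷ 11.1148 = 0.63412.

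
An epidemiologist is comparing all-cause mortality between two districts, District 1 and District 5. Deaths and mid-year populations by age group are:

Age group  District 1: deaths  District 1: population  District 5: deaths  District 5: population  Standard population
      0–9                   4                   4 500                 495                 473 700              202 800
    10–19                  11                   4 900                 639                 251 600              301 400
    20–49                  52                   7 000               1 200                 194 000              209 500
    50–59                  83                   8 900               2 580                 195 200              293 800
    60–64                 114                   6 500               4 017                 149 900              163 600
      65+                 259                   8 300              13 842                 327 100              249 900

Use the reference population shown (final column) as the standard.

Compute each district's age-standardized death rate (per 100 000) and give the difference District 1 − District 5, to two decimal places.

Age-specific rates per 100 000 for District 1: 88.89, 224.49, 742.86, 932.58, 1753.85, 3120.48.
For District 5: 104.50, 253.97, 618.56, 1321.72, 2679.79, 4231.73.
Standard total = 1 421 000; weights = 0.1427, 0.2121, 0.1474, 0.2068, 0.1151, 0.1759.
District 1: 0.1427×88.89 + 0.2121×224.49 + 0.1474×742.86 + 0.2068×932.58 + 0.1151×1753.85 + 0.1759×3120.48 = 1113.3338 per 100 000.
District 5: 0.1427×104.50 + 0.2121×253.97 + 0.1474×618.56 + 0.2068×1321.72 + 0.1151×2679.79 + 0.1759×4231.73 = 1485.9764 per 100 000.
Difference = 1113.3338 − 1485.9764 = -372.6425.

-372.64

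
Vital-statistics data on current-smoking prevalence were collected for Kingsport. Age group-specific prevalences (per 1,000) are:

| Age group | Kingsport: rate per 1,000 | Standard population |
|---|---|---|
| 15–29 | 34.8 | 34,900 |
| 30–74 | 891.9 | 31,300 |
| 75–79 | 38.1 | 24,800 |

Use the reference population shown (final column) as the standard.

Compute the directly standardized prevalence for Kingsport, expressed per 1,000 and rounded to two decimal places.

330.50

Standard total = 91,000; weights = 0.3835, 0.3440, 0.2725.
Standardized rate: 0.3835×34.8 + 0.3440×891.9 + 0.2725×38.1 = 330.5041 per 1,000.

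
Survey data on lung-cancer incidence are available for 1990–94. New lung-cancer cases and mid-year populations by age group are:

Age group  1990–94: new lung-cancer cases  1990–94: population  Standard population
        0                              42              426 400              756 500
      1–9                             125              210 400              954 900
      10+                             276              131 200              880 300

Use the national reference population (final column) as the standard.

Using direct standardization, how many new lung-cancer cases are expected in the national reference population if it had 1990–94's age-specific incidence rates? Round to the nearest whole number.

2494

Age-specific rates per 100 000 for 1990–94: 9.85, 59.41, 210.37.
Expected new lung-cancer cases = Σ (standard pop × age-specific rate ÷ 100 000)
= 756 500×9.85/100 000 + 954 900×59.41/100 000 + 880 300×210.37/100 000
= 74.51 + 567.31 + 1851.85 = 2493.68.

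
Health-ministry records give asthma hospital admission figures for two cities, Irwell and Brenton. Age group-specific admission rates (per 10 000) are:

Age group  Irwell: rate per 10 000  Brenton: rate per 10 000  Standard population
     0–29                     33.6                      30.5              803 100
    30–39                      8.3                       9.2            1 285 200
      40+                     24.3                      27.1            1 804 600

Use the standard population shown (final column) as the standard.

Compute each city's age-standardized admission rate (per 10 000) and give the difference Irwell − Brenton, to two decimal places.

Standard total = 3 892 900; weights = 0.2063, 0.3301, 0.4636.
Irwell: 0.2063×33.6 + 0.3301×8.3 + 0.4636×24.3 = 20.9363 per 10 000.
Brenton: 0.2063×30.5 + 0.3301×9.2 + 0.4636×27.1 = 21.8919 per 10 000.
Difference = 20.9363 − 21.8919 = -0.9556.

-0.96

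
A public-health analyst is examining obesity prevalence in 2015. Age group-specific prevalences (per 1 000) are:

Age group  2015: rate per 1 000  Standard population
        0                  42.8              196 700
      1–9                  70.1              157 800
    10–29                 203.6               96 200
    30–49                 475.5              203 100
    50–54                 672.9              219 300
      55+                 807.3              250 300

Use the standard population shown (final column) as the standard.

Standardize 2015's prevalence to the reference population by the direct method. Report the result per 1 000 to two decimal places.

Standard total = 1 123 400; weights = 0.1751, 0.1405, 0.0856, 0.1808, 0.1952, 0.2228.
Standardized rate: 0.1751×42.8 + 0.1405×70.1 + 0.0856×203.6 + 0.1808×475.5 + 0.1952×672.9 + 0.2228×807.3 = 431.9700 per 1 000.

431.97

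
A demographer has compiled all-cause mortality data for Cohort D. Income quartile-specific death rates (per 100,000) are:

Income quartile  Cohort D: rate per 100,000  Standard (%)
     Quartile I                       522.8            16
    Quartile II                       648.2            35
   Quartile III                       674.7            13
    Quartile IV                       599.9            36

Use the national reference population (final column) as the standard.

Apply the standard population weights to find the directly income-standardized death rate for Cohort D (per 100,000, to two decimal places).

614.19

Standard weights: 0.16, 0.35, 0.13, 0.36.
Standardized rate: 0.1600×522.8 + 0.3500×648.2 + 0.1300×674.7 + 0.3600×599.9 = 614.1930 per 100,000.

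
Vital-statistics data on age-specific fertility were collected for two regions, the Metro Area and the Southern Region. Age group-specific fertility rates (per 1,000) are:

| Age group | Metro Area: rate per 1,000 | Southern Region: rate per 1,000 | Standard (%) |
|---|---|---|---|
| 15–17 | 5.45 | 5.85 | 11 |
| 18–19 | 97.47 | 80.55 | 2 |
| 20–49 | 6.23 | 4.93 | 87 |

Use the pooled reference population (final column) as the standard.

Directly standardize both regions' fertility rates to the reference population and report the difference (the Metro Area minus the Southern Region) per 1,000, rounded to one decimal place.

1.4

Standard weights: 0.11, 0.02, 0.87.
The Metro Area: 0.1100×5.45 + 0.0200×97.47 + 0.8700×6.23 = 7.9690 per 1,000.
The Southern Region: 0.1100×5.85 + 0.0200×80.55 + 0.8700×4.93 = 6.5436 per 1,000.
Difference = 7.9690 − 6.5436 = 1.4254.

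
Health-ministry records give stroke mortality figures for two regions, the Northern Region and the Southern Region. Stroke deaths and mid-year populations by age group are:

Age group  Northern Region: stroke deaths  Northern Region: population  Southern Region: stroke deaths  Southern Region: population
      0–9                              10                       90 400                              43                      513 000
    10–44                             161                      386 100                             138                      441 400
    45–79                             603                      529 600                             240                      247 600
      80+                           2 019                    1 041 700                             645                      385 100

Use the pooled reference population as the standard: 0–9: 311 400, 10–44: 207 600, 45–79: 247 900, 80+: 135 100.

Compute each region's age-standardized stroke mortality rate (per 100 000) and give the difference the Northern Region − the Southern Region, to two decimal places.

11.92

Age-specific rates per 100 000 for the Northern Region: 11.06, 41.70, 113.86, 193.82.
For the Southern Region: 8.38, 31.26, 96.93, 167.49.
Standard total = 902 000; weights = 0.3452, 0.2302, 0.2748, 0.1498.
The Northern Region: 0.3452×11.06 + 0.2302×41.70 + 0.2748×113.86 + 0.1498×193.82 = 73.7383 per 100 000.
The Southern Region: 0.3452×8.38 + 0.2302×31.26 + 0.2748×96.93 + 0.1498×167.49 = 61.8154 per 100 000.
Difference = 73.7383 − 61.8154 = 11.9230.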